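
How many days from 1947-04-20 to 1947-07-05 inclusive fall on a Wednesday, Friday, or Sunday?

33

1947-04-20 is a Sunday.
From 1947-04-20 to 1947-07-05 is 77 days inclusive.
77 = 7 × 11, so the span is exactly 11 full weeks.
Each full week contributes 3 days from the set (Wed, Fri, Sun): 11 × 3 = 33.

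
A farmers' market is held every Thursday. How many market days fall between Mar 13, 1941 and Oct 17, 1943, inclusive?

Mar 13, 1941 is a Thursday.
That's 949 days from start to end, counting both.
949 = 7 × 135 + 4, so there are 135 full weeks plus 4 extra days.
Each full week contributes one Thursday: 135 so far.
The 4 extra days are Thu, Fri, Sat, Sun — 1 of them qualifies.
Total: 135 + 1 = 136.

136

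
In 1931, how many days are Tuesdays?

January 1, 1931 is a Thursday.
The range spans 365 days (inclusive of both endpoints).
365 = 7 × 52 + 1, so there are 52 full weeks plus 1 extra day.
Each full week contributes one Tuesday: 52 so far.
The 1 extra day is Thursday — none qualify.
Total: 52 + 0 = 52.

52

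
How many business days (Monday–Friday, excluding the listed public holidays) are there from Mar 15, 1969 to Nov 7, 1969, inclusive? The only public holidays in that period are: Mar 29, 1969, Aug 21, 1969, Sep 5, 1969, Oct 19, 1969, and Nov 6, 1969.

Mar 15, 1969 is a Saturday.
From Mar 15, 1969 to Nov 7, 1969 is 238 days inclusive.
238 = 7 × 34, so the span is exactly 34 full weeks.
Each full week contributes 5 weekdays (Mon–Fri): 34 × 5 = 170.
Holidays: Mar 29, 1969 (Sat); Aug 21, 1969 (Thu); Sep 5, 1969 (Fri); Oct 19, 1969 (Sun); Nov 6, 1969 (Thu).
3 of the 5 holidays fall on weekdays; the rest are weekends and were already excluded.
Business days: 170 − 3 = 167.

167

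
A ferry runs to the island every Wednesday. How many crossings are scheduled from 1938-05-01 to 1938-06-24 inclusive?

8

1938-05-01 is a Sunday.
The range spans 55 days (inclusive of both endpoints).
55 = 7 × 7 + 6, so there are 7 full weeks plus 6 extra days.
Each full week contributes one Wednesday: 7 so far.
The 6 extra days are Sun, Mon, Tue, Wed, Thu, Fri — 1 of them qualifies.
Total: 7 + 1 = 8.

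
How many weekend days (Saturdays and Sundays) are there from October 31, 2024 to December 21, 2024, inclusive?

15

October 31, 2024 is a Thursday.
The range spans 52 days (inclusive of both endpoints).
52 = 7 × 7 + 3, so there are 7 full weeks plus 3 extra days.
Each full week contributes 2 weekend days (Sat, Sun): 7 × 2 = 14.
The 3 extra days are Thu, Fri, Sat — 1 of them qualifies.
Total: 14 + 1 = 15.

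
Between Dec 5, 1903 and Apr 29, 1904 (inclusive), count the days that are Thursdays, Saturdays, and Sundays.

Dec 5, 1903 is a Saturday.
That's 147 days from start to end, counting both.
147 = 7 × 21, so the span is exactly 21 full weeks.
Each full week contributes 3 days from the set (Thu, Sat, Sun): 21 × 3 = 63.
Total: 63.

63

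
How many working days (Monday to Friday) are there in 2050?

2050-01-01 is a Saturday.
From 2050-01-01 to 2050-12-31 is 365 days inclusive.
365 = 7 × 52 + 1, so there are 52 full weeks plus 1 extra day.
Each full week contributes 5 weekdays (Mon–Fri): 52 × 5 = 260.
The 1 extra day is Sat — none qualify.
Total: 260 + 0 = 260.

260 weekdays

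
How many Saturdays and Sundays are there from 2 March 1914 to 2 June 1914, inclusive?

26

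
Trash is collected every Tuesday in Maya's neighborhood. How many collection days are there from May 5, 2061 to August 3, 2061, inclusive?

13 Tuesdays

May 5, 2061 is a Thursday.
The range spans 91 days (inclusive of both endpoints).
91 = 7 × 13, so the span is exactly 13 full weeks.
Each full week contributes one Tuesday: 13 so far.
Total: 13.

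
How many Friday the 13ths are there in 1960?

The 13th falls on a Friday when the month's 13th has weekday Fri.
Jan 13 is Wed; Feb 13 is Sat; Mar 13 is Sun; Apr 13 is Wed; May 13 is Fri ✓; Jun 13 is Mon; Jul 13 is Wed; Aug 13 is Sat; Sep 13 is Tue; Oct 13 is Thu; Nov 13 is Sun; Dec 13 is Tue.
Friday the 13ths: May.

1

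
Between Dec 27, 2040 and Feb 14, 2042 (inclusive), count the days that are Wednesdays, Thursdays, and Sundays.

Dec 27, 2040 is a Thursday.
That's 415 days from start to end, counting both.
415 = 7 × 59 + 2, so there are 59 full weeks plus 2 extra days.
Each full week contributes 3 days from the set (Wed, Thu, Sun): 59 × 3 = 177.
The 2 extra days are Thursday, Friday — 1 of them qualifies.
Total: 177 + 1 = 178.

178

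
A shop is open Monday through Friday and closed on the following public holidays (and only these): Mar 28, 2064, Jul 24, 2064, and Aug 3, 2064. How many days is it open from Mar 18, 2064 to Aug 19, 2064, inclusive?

109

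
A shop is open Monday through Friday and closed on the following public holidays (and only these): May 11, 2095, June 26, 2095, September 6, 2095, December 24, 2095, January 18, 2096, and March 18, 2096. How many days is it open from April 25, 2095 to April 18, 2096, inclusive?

255 business days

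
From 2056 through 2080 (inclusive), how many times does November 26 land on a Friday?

Day of week of November 26 in each year:
2056: Sun, 2057: Mon, 2058: Tue, 2059: Wed, 2060: Fri ✓, 2061: Sat, 2062: Sun, 2063: Mon, 2064: Wed, 2065: Thu, 2066: Fri ✓, 2067: Sat, 2068: Mon, 2069: Tue, 2070: Wed, 2071: Thu, 2072: Sat, 2073: Sun, 2074: Mon, 2075: Tue, 2076: Thu, 2077: Fri ✓, 2078: Sat, 2079: Sun, 2080: Tue
Fridays: 2060, 2066, 2077.

3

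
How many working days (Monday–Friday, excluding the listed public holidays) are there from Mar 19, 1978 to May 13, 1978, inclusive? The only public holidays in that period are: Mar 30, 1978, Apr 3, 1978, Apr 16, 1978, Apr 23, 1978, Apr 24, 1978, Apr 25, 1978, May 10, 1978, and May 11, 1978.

34

Mar 19, 1978 is a Sunday.
That's 56 days from start to end, counting both.
56 = 7 × 8, so the span is exactly 8 full weeks.
Each full week contributes 5 weekdays (Mon–Fri): 8 × 5 = 40.
Holidays: Mar 30, 1978 (Thu); Apr 3, 1978 (Mon); Apr 16, 1978 (Sun); Apr 23, 1978 (Sun); Apr 24, 1978 (Mon); Apr 25, 1978 (Tue); May 10, 1978 (Wed); May 11, 1978 (Thu).
6 of the 8 holidays fall on weekdays; the rest are weekends and were already excluded.
Business days: 40 − 6 = 34.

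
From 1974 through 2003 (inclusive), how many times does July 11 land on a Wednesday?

4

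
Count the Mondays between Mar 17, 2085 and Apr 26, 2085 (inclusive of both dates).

Mar 17, 2085 is a Saturday.
The range spans 41 days (inclusive of both endpoints).
41 = 7 × 5 + 6, so there are 5 full weeks plus 6 extra days.
Each full week contributes one Monday: 5 so far.
The 6 extra days are Sat, Sun, Mon, Tue, Wed, Thu — 1 of them qualifies.
Total: 5 + 1 = 6.

6 Mondays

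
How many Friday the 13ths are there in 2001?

2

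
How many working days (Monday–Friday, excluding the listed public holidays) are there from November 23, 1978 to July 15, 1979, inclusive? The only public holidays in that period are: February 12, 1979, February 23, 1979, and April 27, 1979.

164

November 23, 1978 is a Thursday.
That's 235 days from start to end, counting both.
235 = 7 × 33 + 4, so there are 33 full weeks plus 4 extra days.
Each full week contributes 5 weekdays (Mon–Fri): 33 × 5 = 165.
The 4 extra days are Thursday, Friday, Saturday, Sunday — 2 of them qualify.
Total: 165 + 2 = 167.
Holidays: February 12, 1979 (Mon); February 23, 1979 (Fri); April 27, 1979 (Fri).
All 3 holidays fall on weekdays, so subtract 3.
Business days: 167 − 3 = 164.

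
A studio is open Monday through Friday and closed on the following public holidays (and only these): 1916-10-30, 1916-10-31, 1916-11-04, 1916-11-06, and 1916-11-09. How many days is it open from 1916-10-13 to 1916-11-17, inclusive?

1916-10-13 is a Friday.
The range spans 36 days (inclusive of both endpoints).
36 = 7 × 5 + 1, so there are 5 full weeks plus 1 extra day.
Each full week contributes 5 weekdays (Mon–Fri): 5 × 5 = 25.
The 1 extra day is Fri — 1 of them qualifies.
Total: 25 + 1 = 26.
Holidays: 1916-10-30 (Mon); 1916-10-31 (Tue); 1916-11-04 (Sat); 1916-11-06 (Mon); 1916-11-09 (Thu).
4 of the 5 holidays fall on weekdays; the rest are weekends and were already excluded.
Business days: 26 − 4 = 22.

22 business days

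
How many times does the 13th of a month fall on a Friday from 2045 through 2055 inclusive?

19

Friday-the-13ths by year:
2045: Jan, Oct
2046: Apr, Jul
2047: Sep, Dec
2048: Mar, Nov
2049: Aug
2050: May
2051: Jan, Oct
2052: Sep, Dec
2053: Jun
2054: Feb, Mar, Nov
2055: Aug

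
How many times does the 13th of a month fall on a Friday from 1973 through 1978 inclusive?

10

Friday-the-13ths by year:
1973: Apr, Jul
1974: Sep, Dec
1975: Jun
1976: Feb, Aug
1977: May
1978: Jan, Oct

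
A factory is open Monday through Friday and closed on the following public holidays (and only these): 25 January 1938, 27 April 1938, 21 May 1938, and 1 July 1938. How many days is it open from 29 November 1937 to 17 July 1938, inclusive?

29 November 1937 is a Monday.
That's 231 days from start to end, counting both.
231 = 7 × 33, so the span is exactly 33 full weeks.
Each full week contributes 5 weekdays (Mon–Fri): 33 × 5 = 165.
Holidays: 25 January 1938 (Tue); 27 April 1938 (Wed); 21 May 1938 (Sat); 1 July 1938 (Fri).
3 of the 4 holidays fall on weekdays; the rest are weekends and were already excluded.
Business days: 165 − 3 = 162.

162 business days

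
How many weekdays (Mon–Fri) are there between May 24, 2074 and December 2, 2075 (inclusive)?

May 24, 2074 is a Thursday.
From May 24, 2074 to December 2, 2075 is 558 days inclusive.
558 = 7 × 79 + 5, so there are 79 full weeks plus 5 extra days.
Each full week contributes 5 weekdays (Mon–Fri): 79 × 5 = 395.
The 5 extra days are Thursday, Friday, Saturday, Sunday, Monday — 3 of them qualify.
Total: 395 + 3 = 398.

398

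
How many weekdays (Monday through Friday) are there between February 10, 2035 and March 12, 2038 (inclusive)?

805

February 10, 2035 is a Saturday.
From February 10, 2035 to March 12, 2038 is 1127 days inclusive.
1127 = 7 × 161, so the span is exactly 161 full weeks.
Each full week contributes 5 weekdays (Mon–Fri): 161 × 5 = 805.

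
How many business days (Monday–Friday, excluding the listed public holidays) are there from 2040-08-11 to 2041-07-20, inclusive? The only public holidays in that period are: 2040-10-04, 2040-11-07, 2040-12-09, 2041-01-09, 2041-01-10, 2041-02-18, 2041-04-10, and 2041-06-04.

238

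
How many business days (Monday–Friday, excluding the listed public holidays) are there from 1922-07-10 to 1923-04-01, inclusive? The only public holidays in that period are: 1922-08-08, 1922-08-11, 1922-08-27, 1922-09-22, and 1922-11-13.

186 business days

1922-07-10 is a Monday.
From 1922-07-10 to 1923-04-01 is 266 days inclusive.
266 = 7 × 38, so the span is exactly 38 full weeks.
Each full week contributes 5 weekdays (Mon–Fri): 38 × 5 = 190.
Total: 190.
Holidays: 1922-08-08 (Tue); 1922-08-11 (Fri); 1922-08-27 (Sun); 1922-09-22 (Fri); 1922-11-13 (Mon).
4 of the 5 holidays fall on weekdays; the rest are weekends and were already excluded.
Business days: 190 − 4 = 186.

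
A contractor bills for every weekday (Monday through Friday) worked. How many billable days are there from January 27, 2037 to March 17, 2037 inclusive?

January 27, 2037 is a Tuesday.
The range spans 50 days (inclusive of both endpoints).
50 = 7 × 7 + 1, so there are 7 full weeks plus 1 extra day.
Each full week contributes 5 weekdays (Mon–Fri): 7 × 5 = 35.
The 1 extra day is Tue — 1 of them qualifies.
Total: 35 + 1 = 36.

36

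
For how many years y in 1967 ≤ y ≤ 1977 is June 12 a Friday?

Day of week of June 12 in each year:
1967: Mon, 1968: Wed, 1969: Thu, 1970: Fri ✓, 1971: Sat, 1972: Mon, 1973: Tue, 1974: Wed, 1975: Thu, 1976: Sat, 1977: Sun
Fridays: 1970.

1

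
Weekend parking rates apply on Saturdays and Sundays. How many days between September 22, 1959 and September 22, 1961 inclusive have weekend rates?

208

September 22, 1959 is a Tuesday.
The range spans 732 days (inclusive of both endpoints).
732 = 7 × 104 + 4, so there are 104 full weeks plus 4 extra days.
Each full week contributes 2 weekend days (Sat, Sun): 104 × 2 = 208.
The 4 extra days are Tuesday, Wednesday, Thursday, Friday — none qualify.
Total: 208 + 0 = 208.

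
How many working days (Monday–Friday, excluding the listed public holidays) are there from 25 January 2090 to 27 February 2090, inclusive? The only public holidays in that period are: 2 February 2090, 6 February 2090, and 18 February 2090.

22 working days

25 January 2090 is a Wednesday.
That's 34 days from start to end, counting both.
34 = 7 × 4 + 6, so there are 4 full weeks plus 6 extra days.
Each full week contributes 5 weekdays (Mon–Fri): 4 × 5 = 20.
The 6 extra days are Wed, Thu, Fri, Sat, Sun, Mon — 4 of them qualify.
Total: 20 + 4 = 24.
Holidays: 2 February 2090 (Thu); 6 February 2090 (Mon); 18 February 2090 (Sat).
2 of the 3 holidays fall on weekdays; the rest are weekends and were already excluded.
Business days: 24 − 2 = 22.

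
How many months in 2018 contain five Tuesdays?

A month has five Tuesdays exactly when Tuesday falls within its first (length − 28) days.
Jan: 31 days, starts Mon → 5 of Mon, Tue, Wed ✓
Feb: 28 days, starts Thu → 5 of (none)
Mar: 31 days, starts Thu → 5 of Thu, Fri, Sat
Apr: 30 days, starts Sun → 5 of Sun, Mon
May: 31 days, starts Tue → 5 of Tue, Wed, Thu ✓
Jun: 30 days, starts Fri → 5 of Fri, Sat
Jul: 31 days, starts Sun → 5 of Sun, Mon, Tue ✓
Aug: 31 days, starts Wed → 5 of Wed, Thu, Fri
Sep: 30 days, starts Sat → 5 of Sat, Sun
Oct: 31 days, starts Mon → 5 of Mon, Tue, Wed ✓
Nov: 30 days, starts Thu → 5 of Thu, Fri
Dec: 31 days, starts Sat → 5 of Sat, Sun, Mon
Months with five Tuesdays: Jan, May, Jul, Oct.

4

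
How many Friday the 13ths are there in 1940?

The 13th falls on a Friday when the month's 13th has weekday Fri.
Jan 13 is Sat; Feb 13 is Tue; Mar 13 is Wed; Apr 13 is Sat; May 13 is Mon; Jun 13 is Thu; Jul 13 is Sat; Aug 13 is Tue; Sep 13 is Fri ✓; Oct 13 is Sun; Nov 13 is Wed; Dec 13 is Fri ✓.
Friday the 13ths: Sep, Dec.

2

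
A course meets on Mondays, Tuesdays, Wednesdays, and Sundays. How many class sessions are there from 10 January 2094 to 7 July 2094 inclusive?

104

10 January 2094 is a Sunday.
The range spans 179 days (inclusive of both endpoints).
179 = 7 × 25 + 4, so there are 25 full weeks plus 4 extra days.
Each full week contributes 4 days from the set (Mon, Tue, Wed, Sun): 25 × 4 = 100.
The 4 extra days are Sun, Mon, Tue, Wed — 4 of them qualify.
Total: 100 + 4 = 104.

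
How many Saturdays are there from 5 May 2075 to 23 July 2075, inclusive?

11 Saturdays

5 May 2075 is a Sunday.
That's 80 days from start to end, counting both.
80 = 7 × 11 + 3, so there are 11 full weeks plus 3 extra days.
Each full week contributes one Saturday: 11 so far.
The 3 extra days are Sun, Mon, Tue — none qualify.
Total: 11 + 0 = 11.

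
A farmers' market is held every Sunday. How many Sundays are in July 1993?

4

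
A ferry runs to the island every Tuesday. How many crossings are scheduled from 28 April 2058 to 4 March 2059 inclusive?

45 Tuesdays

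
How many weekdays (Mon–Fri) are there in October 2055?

21

1 October 2055 is a Friday.
That's 31 days from start to end, counting both.
31 = 7 × 4 + 3, so there are 4 full weeks plus 3 extra days.
Each full week contributes 5 weekdays (Mon–Fri): 4 × 5 = 20.
The 3 extra days are Friday, Saturday, Sunday — 1 of them qualifies.
Total: 20 + 1 = 21.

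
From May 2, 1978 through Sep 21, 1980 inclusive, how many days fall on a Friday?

125

May 2, 1978 is a Tuesday.
The range spans 874 days (inclusive of both endpoints).
874 = 7 × 124 + 6, so there are 124 full weeks plus 6 extra days.
Each full week contributes one Friday: 124 so far.
The 6 extra days are Tue, Wed, Thu, Fri, Sat, Sun — 1 of them qualifies.
Total: 124 + 1 = 125.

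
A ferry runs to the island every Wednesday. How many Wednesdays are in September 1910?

September 1, 1910 is a Thursday.
That's 30 days from start to end, counting both.
30 = 7 × 4 + 2, so there are 4 full weeks plus 2 extra days.
Each full week contributes one Wednesday: 4 so far.
The 2 extra days are Thu, Fri — none qualify.
Total: 4 + 0 = 4.

4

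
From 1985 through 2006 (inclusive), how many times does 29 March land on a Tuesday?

Day of week of March 29 in each year:
1985: Fri, 1986: Sat, 1987: Sun, 1988: Tue ✓, 1989: Wed, 1990: Thu, 1991: Fri, 1992: Sun, 1993: Mon, 1994: Tue ✓, 1995: Wed, 1996: Fri, 1997: Sat, 1998: Sun, 1999: Mon, 2000: Wed, 2001: Thu, 2002: Fri, 2003: Sat, 2004: Mon, 2005: Tue ✓, 2006: Wed
Tuesdays: 1988, 1994, 2005.

3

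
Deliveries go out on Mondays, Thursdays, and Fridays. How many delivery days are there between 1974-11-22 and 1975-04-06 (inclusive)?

1974-11-22 is a Friday.
The range spans 136 days (inclusive of both endpoints).
136 = 7 × 19 + 3, so there are 19 full weeks plus 3 extra days.
Each full week contributes 3 days from the set (Mon, Thu, Fri): 19 × 3 = 57.
The 3 extra days are Friday, Saturday, Sunday — 1 of them qualifies.
Total: 57 + 1 = 58.

58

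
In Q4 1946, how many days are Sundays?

1 October 1946 is a Tuesday.
From 1 October 1946 to 31 December 1946 is 92 days inclusive.
92 = 7 × 13 + 1, so there are 13 full weeks plus 1 extra day.
Each full week contributes one Sunday: 13 so far.
The 1 extra day is Tue — none qualify.
Total: 13 + 0 = 13.

13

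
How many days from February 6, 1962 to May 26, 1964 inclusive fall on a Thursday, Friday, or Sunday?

360

February 6, 1962 is a Tuesday.
From February 6, 1962 to May 26, 1964 is 841 days inclusive.
841 = 7 × 120 + 1, so there are 120 full weeks plus 1 extra day.
Each full week contributes 3 days from the set (Thu, Fri, Sun): 120 × 3 = 360.
The 1 extra day is Tue — none qualify.
Total: 360 + 0 = 360.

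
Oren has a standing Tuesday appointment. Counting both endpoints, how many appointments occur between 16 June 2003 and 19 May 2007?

205

16 June 2003 is a Monday.
The range spans 1434 days (inclusive of both endpoints).
1434 = 7 × 204 + 6, so there are 204 full weeks plus 6 extra days.
Each full week contributes one Tuesday: 204 so far.
The 6 extra days are Mon, Tue, Wed, Thu, Fri, Sat — 1 of them qualifies.
Total: 204 + 1 = 205.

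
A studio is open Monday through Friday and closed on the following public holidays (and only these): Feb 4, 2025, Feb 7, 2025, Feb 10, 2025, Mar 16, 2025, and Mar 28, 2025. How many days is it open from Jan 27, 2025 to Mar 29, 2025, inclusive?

41 working days

Jan 27, 2025 is a Monday.
From Jan 27, 2025 to Mar 29, 2025 is 62 days inclusive.
62 = 7 × 8 + 6, so there are 8 full weeks plus 6 extra days.
Each full week contributes 5 weekdays (Mon–Fri): 8 × 5 = 40.
The 6 extra days are Mon, Tue, Wed, Thu, Fri, Sat — 5 of them qualify.
Total: 40 + 5 = 45.
Holidays: Feb 4, 2025 (Tue); Feb 7, 2025 (Fri); Feb 10, 2025 (Mon); Mar 16, 2025 (Sun); Mar 28, 2025 (Fri).
4 of the 5 holidays fall on weekdays; the rest are weekends and were already excluded.
Business days: 45 − 4 = 41.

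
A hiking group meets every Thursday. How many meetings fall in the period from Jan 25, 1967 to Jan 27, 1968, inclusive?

53

Jan 25, 1967 is a Wednesday.
The range spans 368 days (inclusive of both endpoints).
368 = 7 × 52 + 4, so there are 52 full weeks plus 4 extra days.
Each full week contributes one Thursday: 52 so far.
The 4 extra days are Wed, Thu, Fri, Sat — 1 of them qualifies.
Total: 52 + 1 = 53.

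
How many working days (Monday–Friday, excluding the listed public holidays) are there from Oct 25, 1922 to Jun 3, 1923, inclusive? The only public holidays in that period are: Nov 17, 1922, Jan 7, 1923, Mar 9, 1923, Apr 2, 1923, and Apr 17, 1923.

Oct 25, 1922 is a Wednesday.
That's 222 days from start to end, counting both.
222 = 7 × 31 + 5, so there are 31 full weeks plus 5 extra days.
Each full week contributes 5 weekdays (Mon–Fri): 31 × 5 = 155.
The 5 extra days are Wednesday, Thursday, Friday, Saturday, Sunday — 3 of them qualify.
Total: 155 + 3 = 158.
Holidays: Nov 17, 1922 (Fri); Jan 7, 1923 (Sun); Mar 9, 1923 (Fri); Apr 2, 1923 (Mon); Apr 17, 1923 (Tue).
4 of the 5 holidays fall on weekdays; the rest are weekends and were already excluded.
Business days: 158 − 4 = 154.

154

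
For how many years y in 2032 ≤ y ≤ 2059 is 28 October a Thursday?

Day of week of October 28 in each year:
2032: Thu ✓, 2033: Fri, 2034: Sat, 2035: Sun, 2036: Tue, 2037: Wed, 2038: Thu ✓, 2039: Fri, 2040: Sun, 2041: Mon, 2042: Tue, 2043: Wed, 2044: Fri, 2045: Sat, 2046: Sun, 2047: Mon, 2048: Wed, 2049: Thu ✓, 2050: Fri, 2051: Sat, 2052: Mon, 2053: Tue, 2054: Wed, 2055: Thu ✓, 2056: Sat, 2057: Sun, 2058: Mon, 2059: Tue
Thursdays: 2032, 2038, 2049, 2055.

4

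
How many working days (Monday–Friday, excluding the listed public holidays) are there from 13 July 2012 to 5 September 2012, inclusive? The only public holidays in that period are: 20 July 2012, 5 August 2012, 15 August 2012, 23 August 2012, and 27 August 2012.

35

13 July 2012 is a Friday.
The range spans 55 days (inclusive of both endpoints).
55 = 7 × 7 + 6, so there are 7 full weeks plus 6 extra days.
Each full week contributes 5 weekdays (Mon–Fri): 7 × 5 = 35.
The 6 extra days are Fri, Sat, Sun, Mon, Tue, Wed — 4 of them qualify.
Total: 35 + 4 = 39.
Holidays: 20 July 2012 (Fri); 5 August 2012 (Sun); 15 August 2012 (Wed); 23 August 2012 (Thu); 27 August 2012 (Mon).
4 of the 5 holidays fall on weekdays; the rest are weekends and were already excluded.
Business days: 39 − 4 = 35.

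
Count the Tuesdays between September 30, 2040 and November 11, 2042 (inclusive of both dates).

111

September 30, 2040 is a Sunday.
From September 30, 2040 to November 11, 2042 is 773 days inclusive.
773 = 7 × 110 + 3, so there are 110 full weeks plus 3 extra days.
Each full week contributes one Tuesday: 110 so far.
The 3 extra days are Sunday, Monday, Tuesday — 1 of them qualifies.
Total: 110 + 1 = 111.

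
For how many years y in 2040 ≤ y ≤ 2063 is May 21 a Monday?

4

Day of week of May 21 in each year:
2040: Mon ✓, 2041: Tue, 2042: Wed, 2043: Thu, 2044: Sat, 2045: Sun, 2046: Mon ✓, 2047: Tue, 2048: Thu, 2049: Fri, 2050: Sat, 2051: Sun, 2052: Tue, 2053: Wed, 2054: Thu, 2055: Fri, 2056: Sun, 2057: Mon ✓, 2058: Tue, 2059: Wed, 2060: Fri, 2061: Sat, 2062: Sun, 2063: Mon ✓
Mondays: 2040, 2046, 2057, 2063.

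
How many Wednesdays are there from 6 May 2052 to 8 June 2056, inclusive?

6 May 2052 is a Monday.
The range spans 1495 days (inclusive of both endpoints).
1495 = 7 × 213 + 4, so there are 213 full weeks plus 4 extra days.
Each full week contributes one Wednesday: 213 so far.
The 4 extra days are Mon, Tue, Wed, Thu — 1 of them qualifies.
Total: 213 + 1 = 214.

214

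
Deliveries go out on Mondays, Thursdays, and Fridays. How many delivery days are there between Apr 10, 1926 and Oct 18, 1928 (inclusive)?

395

Apr 10, 1926 is a Saturday.
That's 923 days from start to end, counting both.
923 = 7 × 131 + 6, so there are 131 full weeks plus 6 extra days.
Each full week contributes 3 days from the set (Mon, Thu, Fri): 131 × 3 = 393.
The 6 extra days are Sat, Sun, Mon, Tue, Wed, Thu — 2 of them qualify.
Total: 393 + 2 = 395.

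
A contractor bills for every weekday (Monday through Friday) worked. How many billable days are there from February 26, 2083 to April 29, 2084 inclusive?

306

February 26, 2083 is a Friday.
From February 26, 2083 to April 29, 2084 is 429 days inclusive.
429 = 7 × 61 + 2, so there are 61 full weeks plus 2 extra days.
Each full week contributes 5 weekdays (Mon–Fri): 61 × 5 = 305.
The 2 extra days are Fri, Sat — 1 of them qualifies.
Total: 305 + 1 = 306.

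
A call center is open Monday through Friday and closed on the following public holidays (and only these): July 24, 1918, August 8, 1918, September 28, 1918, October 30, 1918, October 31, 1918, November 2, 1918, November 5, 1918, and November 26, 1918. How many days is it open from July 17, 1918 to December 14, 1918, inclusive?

102 business days

July 17, 1918 is a Wednesday.
The range spans 151 days (inclusive of both endpoints).
151 = 7 × 21 + 4, so there are 21 full weeks plus 4 extra days.
Each full week contributes 5 weekdays (Mon–Fri): 21 × 5 = 105.
The 4 extra days are Wednesday, Thursday, Friday, Saturday — 3 of them qualify.
Total: 105 + 3 = 108.
Holidays: July 24, 1918 (Wed); August 8, 1918 (Thu); September 28, 1918 (Sat); October 30, 1918 (Wed); October 31, 1918 (Thu); November 2, 1918 (Sat); November 5, 1918 (Tue); November 26, 1918 (Tue).
6 of the 8 holidays fall on weekdays; the rest are weekends and were already excluded.
Business days: 108 − 6 = 102.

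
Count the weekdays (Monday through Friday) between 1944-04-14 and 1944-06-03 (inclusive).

36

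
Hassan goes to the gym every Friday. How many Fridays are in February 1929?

February 1, 1929 is a Friday.
That's 28 days from start to end, counting both.
28 = 7 × 4, so the span is exactly 4 full weeks.
Each full week contributes one Friday: 4 so far.
Total: 4.

4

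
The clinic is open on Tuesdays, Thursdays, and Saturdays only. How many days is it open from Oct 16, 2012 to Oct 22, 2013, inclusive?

160

Oct 16, 2012 is a Tuesday.
That's 372 days from start to end, counting both.
372 = 7 × 53 + 1, so there are 53 full weeks plus 1 extra day.
Each full week contributes 3 days from the set (Tue, Thu, Sat): 53 × 3 = 159.
The 1 extra day is Tue — 1 of them qualifies.
Total: 159 + 1 = 160.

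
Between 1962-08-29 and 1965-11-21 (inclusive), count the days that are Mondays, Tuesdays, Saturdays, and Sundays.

674

1962-08-29 is a Wednesday.
From 1962-08-29 to 1965-11-21 is 1181 days inclusive.
1181 = 7 × 168 + 5, so there are 168 full weeks plus 5 extra days.
Each full week contributes 4 days from the set (Mon, Tue, Sat, Sun): 168 × 4 = 672.
The 5 extra days are Wed, Thu, Fri, Sat, Sun — 2 of them qualify.
Total: 672 + 2 = 674.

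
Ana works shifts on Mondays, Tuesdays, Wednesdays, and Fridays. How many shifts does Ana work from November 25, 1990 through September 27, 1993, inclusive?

November 25, 1990 is a Sunday.
The range spans 1038 days (inclusive of both endpoints).
1038 = 7 × 148 + 2, so there are 148 full weeks plus 2 extra days.
Each full week contributes 4 days from the set (Mon, Tue, Wed, Fri): 148 × 4 = 592.
The 2 extra days are Sun, Mon — 1 of them qualifies.
Total: 592 + 1 = 593.

593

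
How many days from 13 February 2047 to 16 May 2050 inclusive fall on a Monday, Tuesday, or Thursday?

509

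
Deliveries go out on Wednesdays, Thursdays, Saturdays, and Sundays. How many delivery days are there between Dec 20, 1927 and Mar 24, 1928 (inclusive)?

Dec 20, 1927 is a Tuesday.
The range spans 96 days (inclusive of both endpoints).
96 = 7 × 13 + 5, so there are 13 full weeks plus 5 extra days.
Each full week contributes 4 days from the set (Wed, Thu, Sat, Sun): 13 × 4 = 52.
The 5 extra days are Tuesday, Wednesday, Thursday, Friday, Saturday — 3 of them qualify.
Total: 52 + 3 = 55.

55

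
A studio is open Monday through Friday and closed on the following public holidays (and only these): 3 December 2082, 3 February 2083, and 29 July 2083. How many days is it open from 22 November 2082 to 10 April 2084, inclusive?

358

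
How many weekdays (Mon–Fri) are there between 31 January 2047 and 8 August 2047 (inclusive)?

31 January 2047 is a Thursday.
From 31 January 2047 to 8 August 2047 is 190 days inclusive.
190 = 7 × 27 + 1, so there are 27 full weeks plus 1 extra day.
Each full week contributes 5 weekdays (Mon–Fri): 27 × 5 = 135.
The 1 extra day is Thu — 1 of them qualifies.
Total: 135 + 1 = 136.

136 weekdays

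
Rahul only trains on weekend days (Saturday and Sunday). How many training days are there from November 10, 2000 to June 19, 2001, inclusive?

64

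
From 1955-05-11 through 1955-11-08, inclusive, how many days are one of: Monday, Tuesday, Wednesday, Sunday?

104

1955-05-11 is a Wednesday.
That's 182 days from start to end, counting both.
182 = 7 × 26, so the span is exactly 26 full weeks.
Each full week contributes 4 days from the set (Mon, Tue, Wed, Sun): 26 × 4 = 104.
Total: 104.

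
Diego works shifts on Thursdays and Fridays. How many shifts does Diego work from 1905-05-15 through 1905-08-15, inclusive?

1905-05-15 is a Monday.
The range spans 93 days (inclusive of both endpoints).
93 = 7 × 13 + 2, so there are 13 full weeks plus 2 extra days.
Each full week contributes 2 days from the set (Thu, Fri): 13 × 2 = 26.
The 2 extra days are Monday, Tuesday — none qualify.
Total: 26 + 0 = 26.

26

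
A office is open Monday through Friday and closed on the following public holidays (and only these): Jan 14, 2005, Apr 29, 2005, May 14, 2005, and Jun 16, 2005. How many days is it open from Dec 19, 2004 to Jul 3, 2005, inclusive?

137

Dec 19, 2004 is a Sunday.
That's 197 days from start to end, counting both.
197 = 7 × 28 + 1, so there are 28 full weeks plus 1 extra day.
Each full week contributes 5 weekdays (Mon–Fri): 28 × 5 = 140.
The 1 extra day is Sun — none qualify.
Total: 140 + 0 = 140.
Holidays: Jan 14, 2005 (Fri); Apr 29, 2005 (Fri); May 14, 2005 (Sat); Jun 16, 2005 (Thu).
3 of the 4 holidays fall on weekdays; the rest are weekends and were already excluded.
Business days: 140 − 3 = 137.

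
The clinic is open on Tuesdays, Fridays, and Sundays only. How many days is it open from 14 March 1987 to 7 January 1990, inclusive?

442

14 March 1987 is a Saturday.
The range spans 1031 days (inclusive of both endpoints).
1031 = 7 × 147 + 2, so there are 147 full weeks plus 2 extra days.
Each full week contributes 3 days from the set (Tue, Fri, Sun): 147 × 3 = 441.
The 2 extra days are Saturday, Sunday — 1 of them qualifies.
Total: 441 + 1 = 442.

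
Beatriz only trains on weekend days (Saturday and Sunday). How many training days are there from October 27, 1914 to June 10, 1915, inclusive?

64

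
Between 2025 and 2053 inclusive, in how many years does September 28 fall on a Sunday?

Day of week of September 28 in each year:
2025: Sun ✓, 2026: Mon, 2027: Tue, 2028: Thu, 2029: Fri, 2030: Sat, 2031: Sun ✓, 2032: Tue, 2033: Wed, 2034: Thu, 2035: Fri, 2036: Sun ✓, 2037: Mon, 2038: Tue, 2039: Wed, 2040: Fri, 2041: Sat, 2042: Sun ✓, 2043: Mon, 2044: Wed, 2045: Thu, 2046: Fri, 2047: Sat, 2048: Mon, 2049: Tue, 2050: Wed, 2051: Thu, 2052: Sat, 2053: Sun ✓
Sundays: 2025, 2031, 2036, 2042, 2053.

5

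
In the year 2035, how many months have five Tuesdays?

A month has five Tuesdays exactly when Tuesday falls within its first (length − 28) days.
Jan: 31 days, starts Mon → 5 of Mon, Tue, Wed ✓
Feb: 28 days, starts Thu → 5 of (none)
Mar: 31 days, starts Thu → 5 of Thu, Fri, Sat
Apr: 30 days, starts Sun → 5 of Sun, Mon
May: 31 days, starts Tue → 5 of Tue, Wed, Thu ✓
Jun: 30 days, starts Fri → 5 of Fri, Sat
Jul: 31 days, starts Sun → 5 of Sun, Mon, Tue ✓
Aug: 31 days, starts Wed → 5 of Wed, Thu, Fri
Sep: 30 days, starts Sat → 5 of Sat, Sun
Oct: 31 days, starts Mon → 5 of Mon, Tue, Wed ✓
Nov: 30 days, starts Thu → 5 of Thu, Fri
Dec: 31 days, starts Sat → 5 of Sat, Sun, Mon
Months with five Tuesdays: Jan, May, Jul, Oct.

4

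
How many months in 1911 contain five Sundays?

A month has five Sundays exactly when Sunday falls within its first (length − 28) days.
Jan: 31 days, starts Sun → 5 of Sun, Mon, Tue ✓
Feb: 28 days, starts Wed → 5 of (none)
Mar: 31 days, starts Wed → 5 of Wed, Thu, Fri
Apr: 30 days, starts Sat → 5 of Sat, Sun ✓
May: 31 days, starts Mon → 5 of Mon, Tue, Wed
Jun: 30 days, starts Thu → 5 of Thu, Fri
Jul: 31 days, starts Sat → 5 of Sat, Sun, Mon ✓
Aug: 31 days, starts Tue → 5 of Tue, Wed, Thu
Sep: 30 days, starts Fri → 5 of Fri, Sat
Oct: 31 days, starts Sun → 5 of Sun, Mon, Tue ✓
Nov: 30 days, starts Wed → 5 of Wed, Thu
Dec: 31 days, starts Fri → 5 of Fri, Sat, Sun ✓
Months with five Sundays: Jan, Apr, Jul, Oct, Dec.

5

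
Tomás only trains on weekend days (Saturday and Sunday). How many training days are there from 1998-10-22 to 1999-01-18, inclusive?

1998-10-22 is a Thursday.
That's 89 days from start to end, counting both.
89 = 7 × 12 + 5, so there are 12 full weeks plus 5 extra days.
Each full week contributes 2 weekend days (Sat, Sun): 12 × 2 = 24.
The 5 extra days are Thursday, Friday, Saturday, Sunday, Monday — 2 of them qualify.
Total: 24 + 2 = 26.

26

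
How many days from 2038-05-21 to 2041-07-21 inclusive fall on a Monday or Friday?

2038-05-21 is a Friday.
That's 1158 days from start to end, counting both.
1158 = 7 × 165 + 3, so there are 165 full weeks plus 3 extra days.
Each full week contributes 2 days from the set (Mon, Fri): 165 × 2 = 330.
The 3 extra days are Fri, Sat, Sun — 1 of them qualifies.
Total: 330 + 1 = 331.

331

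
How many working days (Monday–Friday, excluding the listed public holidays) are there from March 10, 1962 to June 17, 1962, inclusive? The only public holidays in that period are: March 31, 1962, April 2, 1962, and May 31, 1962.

March 10, 1962 is a Saturday.
From March 10, 1962 to June 17, 1962 is 100 days inclusive.
100 = 7 × 14 + 2, so there are 14 full weeks plus 2 extra days.
Each full week contributes 5 weekdays (Mon–Fri): 14 × 5 = 70.
The 2 extra days are Sat, Sun — none qualify.
Total: 70 + 0 = 70.
Holidays: March 31, 1962 (Sat); April 2, 1962 (Mon); May 31, 1962 (Thu).
2 of the 3 holidays fall on weekdays; the rest are weekends and were already excluded.
Business days: 70 − 2 = 68.

68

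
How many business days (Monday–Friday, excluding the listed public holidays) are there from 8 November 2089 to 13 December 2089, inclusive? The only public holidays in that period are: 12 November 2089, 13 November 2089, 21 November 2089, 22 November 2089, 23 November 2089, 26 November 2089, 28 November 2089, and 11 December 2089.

8 November 2089 is a Tuesday.
The range spans 36 days (inclusive of both endpoints).
36 = 7 × 5 + 1, so there are 5 full weeks plus 1 extra day.
Each full week contributes 5 weekdays (Mon–Fri): 5 × 5 = 25.
The 1 extra day is Tue — 1 of them qualifies.
Total: 25 + 1 = 26.
Holidays: 12 November 2089 (Sat); 13 November 2089 (Sun); 21 November 2089 (Mon); 22 November 2089 (Tue); 23 November 2089 (Wed); 26 November 2089 (Sat); 28 November 2089 (Mon); 11 December 2089 (Sun).
4 of the 8 holidays fall on weekdays; the rest are weekends and were already excluded.
Business days: 26 − 4 = 22.

22 business days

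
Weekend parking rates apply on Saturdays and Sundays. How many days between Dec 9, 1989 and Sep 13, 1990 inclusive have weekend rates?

80

Dec 9, 1989 is a Saturday.
The range spans 279 days (inclusive of both endpoints).
279 = 7 × 39 + 6, so there are 39 full weeks plus 6 extra days.
Each full week contributes 2 weekend days (Sat, Sun): 39 × 2 = 78.
The 6 extra days are Saturday, Sunday, Monday, Tuesday, Wednesday, Thursday — 2 of them qualify.
Total: 78 + 2 = 80.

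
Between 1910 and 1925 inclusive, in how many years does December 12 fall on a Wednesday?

Day of week of December 12 in each year:
1910: Mon, 1911: Tue, 1912: Thu, 1913: Fri, 1914: Sat, 1915: Sun, 1916: Tue, 1917: Wed ✓, 1918: Thu, 1919: Fri, 1920: Sun, 1921: Mon, 1922: Tue, 1923: Wed ✓, 1924: Fri, 1925: Sat
Wednesdays: 1917, 1923.

2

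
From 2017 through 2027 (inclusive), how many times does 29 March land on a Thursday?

1

Day of week of March 29 in each year:
2017: Wed, 2018: Thu ✓, 2019: Fri, 2020: Sun, 2021: Mon, 2022: Tue, 2023: Wed, 2024: Fri, 2025: Sat, 2026: Sun, 2027: Mon
Thursdays: 2018.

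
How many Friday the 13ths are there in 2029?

2

The 13th falls on a Friday when the month's 13th has weekday Fri.
Jan 13 is Sat; Feb 13 is Tue; Mar 13 is Tue; Apr 13 is Fri ✓; May 13 is Sun; Jun 13 is Wed; Jul 13 is Fri ✓; Aug 13 is Mon; Sep 13 is Thu; Oct 13 is Sat; Nov 13 is Tue; Dec 13 is Thu.
Friday the 13ths: Apr, Jul.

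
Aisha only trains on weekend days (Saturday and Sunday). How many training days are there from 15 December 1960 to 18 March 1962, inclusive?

132

15 December 1960 is a Thursday.
The range spans 459 days (inclusive of both endpoints).
459 = 7 × 65 + 4, so there are 65 full weeks plus 4 extra days.
Each full week contributes 2 weekend days (Sat, Sun): 65 × 2 = 130.
The 4 extra days are Thursday, Friday, Saturday, Sunday — 2 of them qualify.
Total: 130 + 2 = 132.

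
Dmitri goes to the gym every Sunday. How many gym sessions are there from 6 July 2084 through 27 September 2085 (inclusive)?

64 Sundays

6 July 2084 is a Thursday.
That's 449 days from start to end, counting both.
449 = 7 × 64 + 1, so there are 64 full weeks plus 1 extra day.
Each full week contributes one Sunday: 64 so far.
The 1 extra day is Thu — none qualify.
Total: 64 + 0 = 64.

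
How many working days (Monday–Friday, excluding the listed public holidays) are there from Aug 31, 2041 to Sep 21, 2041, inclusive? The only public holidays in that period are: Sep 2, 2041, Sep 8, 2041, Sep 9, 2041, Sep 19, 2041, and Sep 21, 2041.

12 working days

Aug 31, 2041 is a Saturday.
From Aug 31, 2041 to Sep 21, 2041 is 22 days inclusive.
22 = 7 × 3 + 1, so there are 3 full weeks plus 1 extra day.
Each full week contributes 5 weekdays (Mon–Fri): 3 × 5 = 15.
The 1 extra day is Saturday — none qualify.
Total: 15 + 0 = 15.
Holidays: Sep 2, 2041 (Mon); Sep 8, 2041 (Sun); Sep 9, 2041 (Mon); Sep 19, 2041 (Thu); Sep 21, 2041 (Sat).
3 of the 5 holidays fall on weekdays; the rest are weekends and were already excluded.
Business days: 15 − 3 = 12.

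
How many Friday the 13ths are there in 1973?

The 13th falls on a Friday when the month's 13th has weekday Fri.
Jan 13 is Sat; Feb 13 is Tue; Mar 13 is Tue; Apr 13 is Fri ✓; May 13 is Sun; Jun 13 is Wed; Jul 13 is Fri ✓; Aug 13 is Mon; Sep 13 is Thu; Oct 13 is Sat; Nov 13 is Tue; Dec 13 is Thu.
Friday the 13ths: Apr, Jul.

2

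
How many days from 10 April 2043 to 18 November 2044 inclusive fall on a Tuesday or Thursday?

10 April 2043 is a Friday.
The range spans 589 days (inclusive of both endpoints).
589 = 7 × 84 + 1, so there are 84 full weeks plus 1 extra day.
Each full week contributes 2 days from the set (Tue, Thu): 84 × 2 = 168.
The 1 extra day is Friday — none qualify.
Total: 168 + 0 = 168.

168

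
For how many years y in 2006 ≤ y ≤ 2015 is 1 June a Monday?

2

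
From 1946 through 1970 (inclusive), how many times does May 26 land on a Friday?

3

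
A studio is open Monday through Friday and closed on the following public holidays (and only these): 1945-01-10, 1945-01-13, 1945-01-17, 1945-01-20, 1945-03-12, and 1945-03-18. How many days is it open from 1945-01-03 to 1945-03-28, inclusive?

1945-01-03 is a Wednesday.
That's 85 days from start to end, counting both.
85 = 7 × 12 + 1, so there are 12 full weeks plus 1 extra day.
Each full week contributes 5 weekdays (Mon–Fri): 12 × 5 = 60.
The 1 extra day is Wed — 1 of them qualifies.
Total: 60 + 1 = 61.
Holidays: 1945-01-10 (Wed); 1945-01-13 (Sat); 1945-01-17 (Wed); 1945-01-20 (Sat); 1945-03-12 (Mon); 1945-03-18 (Sun).
3 of the 6 holidays fall on weekdays; the rest are weekends and were already excluded.
Business days: 61 − 3 = 58.

58 working days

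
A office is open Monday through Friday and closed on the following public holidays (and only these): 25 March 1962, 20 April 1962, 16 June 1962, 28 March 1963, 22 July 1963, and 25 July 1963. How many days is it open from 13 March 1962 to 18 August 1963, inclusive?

13 March 1962 is a Tuesday.
That's 524 days from start to end, counting both.
524 = 7 × 74 + 6, so there are 74 full weeks plus 6 extra days.
Each full week contributes 5 weekdays (Mon–Fri): 74 × 5 = 370.
The 6 extra days are Tue, Wed, Thu, Fri, Sat, Sun — 4 of them qualify.
Total: 370 + 4 = 374.
Holidays: 25 March 1962 (Sun); 20 April 1962 (Fri); 16 June 1962 (Sat); 28 March 1963 (Thu); 22 July 1963 (Mon); 25 July 1963 (Thu).
4 of the 6 holidays fall on weekdays; the rest are weekends and were already excluded.
Business days: 374 − 4 = 370.

370 business days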